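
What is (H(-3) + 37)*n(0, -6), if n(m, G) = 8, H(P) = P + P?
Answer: 248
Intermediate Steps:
H(P) = 2*P
(H(-3) + 37)*n(0, -6) = (2*(-3) + 37)*8 = (-6 + 37)*8 = 31*8 = 248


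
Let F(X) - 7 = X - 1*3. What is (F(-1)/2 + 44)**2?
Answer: 8281/4 ≈ 2070.3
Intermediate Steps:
F(X) = 4 + X (F(X) = 7 + (X - 1*3) = 7 + (X - 3) = 7 + (-3 + X) = 4 + X)
(F(-1)/2 + 44)**2 = ((4 - 1)/2 + 44)**2 = (3*(1/2) + 44)**2 = (3/2 + 44)**2 = (91/2)**2 = 8281/4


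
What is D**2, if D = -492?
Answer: 242064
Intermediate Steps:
D**2 = (-492)**2 = 242064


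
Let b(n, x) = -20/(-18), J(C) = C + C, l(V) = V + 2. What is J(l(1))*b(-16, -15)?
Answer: 20/3 ≈ 6.6667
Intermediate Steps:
l(V) = 2 + V
J(C) = 2*C
b(n, x) = 10/9 (b(n, x) = -20*(-1/18) = 10/9)
J(l(1))*b(-16, -15) = (2*(2 + 1))*(10/9) = (2*3)*(10/9) = 6*(10/9) = 20/3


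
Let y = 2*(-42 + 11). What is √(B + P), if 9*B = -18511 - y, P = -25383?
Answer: 4*I*√15431/3 ≈ 165.63*I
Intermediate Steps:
y = -62 (y = 2*(-31) = -62)
B = -18449/9 (B = (-18511 - 1*(-62))/9 = (-18511 + 62)/9 = (⅑)*(-18449) = -18449/9 ≈ -2049.9)
√(B + P) = √(-18449/9 - 25383) = √(-246896/9) = 4*I*√15431/3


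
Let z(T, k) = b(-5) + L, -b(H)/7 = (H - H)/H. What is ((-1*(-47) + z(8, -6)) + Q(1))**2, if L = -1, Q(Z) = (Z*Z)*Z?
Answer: 2209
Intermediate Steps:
b(H) = 0 (b(H) = -7*(H - H)/H = -0/H = -7*0 = 0)
Q(Z) = Z**3 (Q(Z) = Z**2*Z = Z**3)
z(T, k) = -1 (z(T, k) = 0 - 1 = -1)
((-1*(-47) + z(8, -6)) + Q(1))**2 = ((-1*(-47) - 1) + 1**3)**2 = ((47 - 1) + 1)**2 = (46 + 1)**2 = 47**2 = 2209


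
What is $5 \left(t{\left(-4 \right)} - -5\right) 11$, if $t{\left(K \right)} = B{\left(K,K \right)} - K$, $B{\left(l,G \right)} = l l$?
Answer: $1375$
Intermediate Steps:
$B{\left(l,G \right)} = l^{2}$
$t{\left(K \right)} = K^{2} - K$
$5 \left(t{\left(-4 \right)} - -5\right) 11 = 5 \left(- 4 \left(-1 - 4\right) - -5\right) 11 = 5 \left(\left(-4\right) \left(-5\right) + 5\right) 11 = 5 \left(20 + 5\right) 11 = 5 \cdot 25 \cdot 11 = 125 \cdot 11 = 1375$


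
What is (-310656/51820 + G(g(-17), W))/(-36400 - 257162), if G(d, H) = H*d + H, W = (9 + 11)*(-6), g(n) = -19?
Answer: -4650856/633849285 ≈ -0.0073375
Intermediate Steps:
W = -120 (W = 20*(-6) = -120)
G(d, H) = H + H*d
(-310656/51820 + G(g(-17), W))/(-36400 - 257162) = (-310656/51820 - 120*(1 - 19))/(-36400 - 257162) = (-310656*1/51820 - 120*(-18))/(-293562) = (-77664/12955 + 2160)*(-1/293562) = (27905136/12955)*(-1/293562) = -4650856/633849285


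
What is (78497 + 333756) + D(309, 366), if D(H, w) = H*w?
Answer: 525347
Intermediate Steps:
(78497 + 333756) + D(309, 366) = (78497 + 333756) + 309*366 = 412253 + 113094 = 525347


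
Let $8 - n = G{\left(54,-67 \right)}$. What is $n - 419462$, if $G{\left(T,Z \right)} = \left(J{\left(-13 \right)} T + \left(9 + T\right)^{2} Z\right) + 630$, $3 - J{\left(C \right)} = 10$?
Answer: $-153783$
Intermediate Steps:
$J{\left(C \right)} = -7$ ($J{\left(C \right)} = 3 - 10 = -7$)
$G{\left(T,Z \right)} = 630 - 7 T + Z \left(9 + T\right)^{2}$ ($G{\left(T,Z \right)} = \left(- 7 T + \left(9 + T\right)^{2} Z\right) + 630 = \left(- 7 T + Z \left(9 + T\right)^{2}\right) + 630 = 630 - 7 T + Z \left(9 + T\right)^{2}$)
$n = 265679$ ($n = 8 - \left(630 - 378 - 67 \left(9 + 54\right)^{2}\right) = 8 - \left(630 - 378 - 67 \cdot 63^{2}\right) = 8 - \left(630 - 378 - 265923\right) = 8 - -265671 = 8 + 265671 = 265679$)
$n - 419462 = 265679 - 419462 = -153783$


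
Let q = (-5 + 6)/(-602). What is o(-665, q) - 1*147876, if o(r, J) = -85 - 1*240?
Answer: -148201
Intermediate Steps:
q = -1/602 (q = 1*(-1/602) = -1/602 ≈ -0.0016611)
o(r, J) = -325 (o(r, J) = -85 - 240 = -325)
o(-665, q) - 1*147876 = -325 - 1*147876 = -325 - 147876 = -148201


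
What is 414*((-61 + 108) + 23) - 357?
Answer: 28623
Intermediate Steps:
414*((-61 + 108) + 23) - 357 = 414*(47 + 23) - 357 = 414*70 - 357 = 28980 - 357 = 28623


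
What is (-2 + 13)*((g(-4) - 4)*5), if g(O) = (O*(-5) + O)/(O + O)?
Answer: -330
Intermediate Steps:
g(O) = -2 (g(O) = (-5*O + O)/((2*O)) = (-4*O)*(1/(2*O)) = -2)
(-2 + 13)*((g(-4) - 4)*5) = (-2 + 13)*((-2 - 4)*5) = 11*(-6*5) = 11*(-30) = -330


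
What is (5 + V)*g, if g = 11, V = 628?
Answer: 6963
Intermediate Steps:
(5 + V)*g = (5 + 628)*11 = 633*11 = 6963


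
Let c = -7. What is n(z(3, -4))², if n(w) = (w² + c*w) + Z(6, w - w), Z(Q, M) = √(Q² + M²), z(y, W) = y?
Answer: 36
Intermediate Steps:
Z(Q, M) = √(M² + Q²)
n(w) = 6 + w² - 7*w (n(w) = (w² - 7*w) + √((w - w)² + 6²) = (w² - 7*w) + √(0² + 36) = (w² - 7*w) + √(0 + 36) = (w² - 7*w) + √36 = (w² - 7*w) + 6 = 6 + w² - 7*w)
n(z(3, -4))² = (6 + 3² - 7*3)² = (6 + 9 - 21)² = (-6)² = 36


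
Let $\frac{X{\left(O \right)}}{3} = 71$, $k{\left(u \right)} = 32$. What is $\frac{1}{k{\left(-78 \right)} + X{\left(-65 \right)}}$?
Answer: $\frac{1}{245} \approx 0.0040816$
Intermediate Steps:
$X{\left(O \right)} = 213$ ($X{\left(O \right)} = 3 \cdot 71 = 213$)
$\frac{1}{k{\left(-78 \right)} + X{\left(-65 \right)}} = \frac{1}{32 + 213} = \frac{1}{245}$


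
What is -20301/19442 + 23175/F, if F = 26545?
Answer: -17664339/103217578 ≈ -0.17114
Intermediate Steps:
-20301/19442 + 23175/F = -20301/19442 + 23175/26545 = -20301*1/19442 + 23175*(1/26545) = -20301/19442 + 4635/5309 = -17664339/103217578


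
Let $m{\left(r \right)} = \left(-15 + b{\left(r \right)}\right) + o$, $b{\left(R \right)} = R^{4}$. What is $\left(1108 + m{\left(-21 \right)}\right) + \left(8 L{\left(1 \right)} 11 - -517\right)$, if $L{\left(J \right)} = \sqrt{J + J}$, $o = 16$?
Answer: $196107 + 88 \sqrt{2} \approx 1.9623 \cdot 10^{5}$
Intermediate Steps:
$L{\left(J \right)} = \sqrt{2} \sqrt{J}$ ($L{\left(J \right)} = \sqrt{2 J} = \sqrt{2} \sqrt{J}$)
$m{\left(r \right)} = 1 + r^{4}$ ($m{\left(r \right)} = \left(-15 + r^{4}\right) + 16 = 1 + r^{4}$)
$\left(1108 + m{\left(-21 \right)}\right) + \left(8 L{\left(1 \right)} 11 - -517\right) = \left(1108 + \left(1 + \left(-21\right)^{4}\right)\right) + \left(8 \sqrt{2} \sqrt{1} \cdot 11 - -517\right) = \left(1108 + \left(1 + 194481\right)\right) + \left(8 \sqrt{2} \cdot 1 \cdot 11 + 517\right) = \left(1108 + 194482\right) + \left(8 \sqrt{2} \cdot 11 + 517\right) = 195590 + \left(88 \sqrt{2} + 517\right) = 195590 + \left(517 + 88 \sqrt{2}\right) = 196107 + 88 \sqrt{2}$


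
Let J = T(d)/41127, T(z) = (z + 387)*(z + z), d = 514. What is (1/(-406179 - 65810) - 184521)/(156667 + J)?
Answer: -3581827842118290/3041577324394693 ≈ -1.1776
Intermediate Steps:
T(z) = 2*z*(387 + z) (T(z) = (387 + z)*(2*z) = 2*z*(387 + z))
J = 926228/41127 (J = (2*514*(387 + 514))/41127 = (2*514*901)*(1/41127) = 926228*(1/41127) = 926228/41127 ≈ 22.521)
(1/(-406179 - 65810) - 184521)/(156667 + J) = (1/(-406179 - 65810) - 184521)/(156667 + 926228/41127) = (1/(-471989) - 184521)/(6444169937/41127) = (-1/471989 - 184521)*(41127/6444169937) = -87091882270/471989*41127/6444169937 = -3581827842118290/3041577324394693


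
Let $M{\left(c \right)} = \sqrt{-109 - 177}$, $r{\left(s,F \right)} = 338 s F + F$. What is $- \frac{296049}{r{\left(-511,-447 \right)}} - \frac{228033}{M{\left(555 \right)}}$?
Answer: $- \frac{98683}{25734833} + \frac{17541 i \sqrt{286}}{22} \approx -0.0038346 + 13484.0 i$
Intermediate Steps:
$r{\left(s,F \right)} = F + 338 F s$ ($r{\left(s,F \right)} = 338 F s + F = F + 338 F s$)
$M{\left(c \right)} = i \sqrt{286}$ ($M{\left(c \right)} = \sqrt{-286} = i \sqrt{286}$)
$- \frac{296049}{r{\left(-511,-447 \right)}} - \frac{228033}{M{\left(555 \right)}} = - \frac{296049}{\left(-447\right) \left(1 + 338 \left(-511\right)\right)} - \frac{228033}{i \sqrt{286}} = - \frac{296049}{\left(-447\right) \left(1 - 172718\right)} - 228033 \left(- \frac{i \sqrt{286}}{286}\right) = - \frac{296049}{\left(-447\right) \left(-172717\right)} + \frac{17541 i \sqrt{286}}{22} = - \frac{296049}{77204499} + \frac{17541 i \sqrt{286}}{22} = \left(-296049\right) \frac{1}{77204499} + \frac{17541 i \sqrt{286}}{22} = - \frac{98683}{25734833} + \frac{17541 i \sqrt{286}}{22}$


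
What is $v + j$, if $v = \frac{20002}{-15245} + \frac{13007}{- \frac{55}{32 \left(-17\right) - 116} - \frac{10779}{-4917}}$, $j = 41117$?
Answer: $\frac{6390564632637}{136457995} \approx 46832.0$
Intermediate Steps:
$v = \frac{779821252222}{136457995}$ ($v = 20002 \left(- \frac{1}{15245}\right) + \frac{13007}{- \frac{55}{-544 - 116} - - \frac{3593}{1639}} = - \frac{20002}{15245} + \frac{13007}{- \frac{55}{-660} + \frac{3593}{1639}} = - \frac{20002}{15245} + \frac{13007}{\left(-55\right) \left(- \frac{1}{660}\right) + \frac{3593}{1639}} = - \frac{20002}{15245} + \frac{13007}{\frac{1}{12} + \frac{3593}{1639}} = - \frac{20002}{15245} + \frac{13007}{\frac{44755}{19668}} = - \frac{20002}{15245} + 13007 \cdot \frac{19668}{44755} = - \frac{20002}{15245} + \frac{255821676}{44755} = \frac{779821252222}{136457995} \approx 5714.7$)
$v + j = \frac{779821252222}{136457995} + 41117 = \frac{6390564632637}{136457995}$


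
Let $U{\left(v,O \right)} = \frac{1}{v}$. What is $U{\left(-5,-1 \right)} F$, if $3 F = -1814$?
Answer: $\frac{1814}{15} \approx 120.93$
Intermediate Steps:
$F = - \frac{1814}{3}$ ($F = \frac{1}{3} \left(-1814\right) = - \frac{1814}{3} \approx -604.67$)
$U{\left(-5,-1 \right)} F = \frac{1}{-5} \left(- \frac{1814}{3}\right) = \left(- \frac{1}{5}\right) \left(- \frac{1814}{3}\right) = \frac{1814}{15}$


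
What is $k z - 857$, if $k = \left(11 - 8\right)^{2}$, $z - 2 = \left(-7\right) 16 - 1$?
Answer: $-1856$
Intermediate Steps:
$z = -111$ ($z = 2 - 113 = -111$)
$k = 9$ ($k = 3^{2} = 9$)
$k z - 857 = 9 \left(-111\right) - 857 = -999 - 857 = -1856$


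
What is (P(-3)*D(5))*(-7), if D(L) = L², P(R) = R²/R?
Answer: 525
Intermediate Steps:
P(R) = R
(P(-3)*D(5))*(-7) = -3*5²*(-7) = -3*25*(-7) = -75*(-7) = 525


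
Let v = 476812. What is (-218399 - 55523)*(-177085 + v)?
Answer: -82101819294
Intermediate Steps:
(-218399 - 55523)*(-177085 + v) = (-218399 - 55523)*(-177085 + 476812) = -273922*299727 = -82101819294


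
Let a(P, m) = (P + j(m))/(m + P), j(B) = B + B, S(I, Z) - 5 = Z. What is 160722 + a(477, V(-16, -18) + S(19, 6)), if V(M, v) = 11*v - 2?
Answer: 5143115/32 ≈ 1.6072e+5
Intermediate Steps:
S(I, Z) = 5 + Z
j(B) = 2*B
V(M, v) = -2 + 11*v
a(P, m) = (P + 2*m)/(P + m) (a(P, m) = (P + 2*m)/(m + P) = (P + 2*m)/(P + m))
160722 + a(477, V(-16, -18) + S(19, 6)) = 160722 + (477 + 2*((-2 + 11*(-18)) + (5 + 6)))/(477 + ((-2 + 11*(-18)) + (5 + 6))) = 160722 + (477 + 2*((-2 - 198) + 11))/(477 + ((-2 - 198) + 11)) = 160722 + (477 + 2*(-200 + 11))/(477 + (-200 + 11)) = 160722 + (477 + 2*(-189))/(477 - 189) = 160722 + (477 - 378)/288 = 160722 + (1/288)*99 = 160722 + 11/32 = 5143115/32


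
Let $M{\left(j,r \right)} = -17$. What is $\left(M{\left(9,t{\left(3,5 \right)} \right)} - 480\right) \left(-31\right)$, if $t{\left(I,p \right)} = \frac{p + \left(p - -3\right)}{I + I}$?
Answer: $15407$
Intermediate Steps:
$t{\left(I,p \right)} = \frac{3 + 2 p}{2 I}$ ($t{\left(I,p \right)} = \frac{p + \left(p + 3\right)}{2 I} = \left(p + \left(3 + p\right)\right) \frac{1}{2 I} = \left(3 + 2 p\right) \frac{1}{2 I} = \frac{3 + 2 p}{2 I}$)
$\left(M{\left(9,t{\left(3,5 \right)} \right)} - 480\right) \left(-31\right) = \left(-17 - 480\right) \left(-31\right) = \left(-497\right) \left(-31\right) = 15407$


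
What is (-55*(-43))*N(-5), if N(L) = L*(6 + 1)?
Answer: -82775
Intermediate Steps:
N(L) = 7*L (N(L) = L*7 = 7*L)
(-55*(-43))*N(-5) = (-55*(-43))*(7*(-5)) = 2365*(-35) = -82775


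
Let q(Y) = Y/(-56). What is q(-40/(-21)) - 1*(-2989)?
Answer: 439378/147 ≈ 2989.0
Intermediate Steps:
q(Y) = -Y/56 (q(Y) = Y*(-1/56) = -Y/56)
q(-40/(-21)) - 1*(-2989) = -(-5)/(7*(-21)) - 1*(-2989) = -(-5)*(-1)/(7*21) + 2989 = -1/56*40/21 + 2989 = -5/147 + 2989 = 439378/147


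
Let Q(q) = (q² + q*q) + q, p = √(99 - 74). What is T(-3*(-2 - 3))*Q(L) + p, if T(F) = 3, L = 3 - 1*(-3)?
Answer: 239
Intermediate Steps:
L = 6 (L = 3 + 3 = 6)
p = 5 (p = √25 = 5)
Q(q) = q + 2*q² (Q(q) = (q² + q²) + q = 2*q² + q = q + 2*q²)
T(-3*(-2 - 3))*Q(L) + p = 3*(6*(1 + 2*6)) + 5 = 3*(6*(1 + 12)) + 5 = 3*(6*13) + 5 = 3*78 + 5 = 234 + 5 = 239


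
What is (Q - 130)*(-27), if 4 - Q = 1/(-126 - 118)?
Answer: 830061/244 ≈ 3401.9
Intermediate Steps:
Q = 977/244 (Q = 4 - 1/(-126 - 118) = 4 - 1/(-244) = 4 - 1*(-1/244) = 4 + 1/244 = 977/244 ≈ 4.0041)
(Q - 130)*(-27) = (977/244 - 130)*(-27) = -30743/244*(-27) = 830061/244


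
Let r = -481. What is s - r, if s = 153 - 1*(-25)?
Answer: 659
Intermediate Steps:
s = 178 (s = 153 + 25 = 178)
s - r = 178 - 1*(-481) = 178 + 481 = 659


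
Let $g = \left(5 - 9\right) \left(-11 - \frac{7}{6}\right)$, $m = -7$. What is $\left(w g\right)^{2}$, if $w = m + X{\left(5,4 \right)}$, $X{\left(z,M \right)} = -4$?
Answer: $\frac{2579236}{9} \approx 2.8658 \cdot 10^{5}$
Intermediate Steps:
$w = -11$ ($w = -7 - 4 = -11$)
$g = \frac{146}{3}$ ($g = - 4 \left(-11 - \frac{7}{6}\right) = \left(-4\right) \left(- \frac{73}{6}\right) = \frac{146}{3} \approx 48.667$)
$\left(w g\right)^{2} = \left(\left(-11\right) \frac{146}{3}\right)^{2} = \left(- \frac{1606}{3}\right)^{2} = \frac{2579236}{9}$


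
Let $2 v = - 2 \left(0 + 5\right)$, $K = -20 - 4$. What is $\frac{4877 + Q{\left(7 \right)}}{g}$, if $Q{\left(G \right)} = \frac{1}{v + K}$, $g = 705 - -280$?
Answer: $\frac{141432}{28565} \approx 4.9512$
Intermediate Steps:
$g = 985$ ($g = 705 + 280 = 985$)
$K = -24$
$v = -5$ ($v = \frac{\left(-2\right) \left(0 + 5\right)}{2} = \frac{\left(-2\right) 5}{2} = \frac{1}{2} \left(-10\right) = -5$)
$Q{\left(G \right)} = - \frac{1}{29}$ ($Q{\left(G \right)} = \frac{1}{-5 - 24} = \frac{1}{-29} = - \frac{1}{29}$)
$\frac{4877 + Q{\left(7 \right)}}{g} = \frac{4877 - \frac{1}{29}}{985} = \frac{141432}{29} \cdot \frac{1}{985} = \frac{141432}{28565}$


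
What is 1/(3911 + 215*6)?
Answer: 1/5201 ≈ 0.00019227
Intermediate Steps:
1/(3911 + 215*6) = 1/(3911 + 1290) = 1/5201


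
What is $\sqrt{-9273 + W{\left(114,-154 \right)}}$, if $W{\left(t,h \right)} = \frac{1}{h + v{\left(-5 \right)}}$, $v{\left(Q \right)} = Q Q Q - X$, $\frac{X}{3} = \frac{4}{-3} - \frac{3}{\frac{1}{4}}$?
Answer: $\frac{2 i \sqrt{132420818}}{239} \approx 96.296 i$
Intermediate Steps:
$X = -40$ ($X = 3 \left(\frac{4}{-3} - \frac{3}{\frac{1}{4}}\right) = 3 \left(4 \left(- \frac{1}{3}\right) - 3 \frac{1}{\frac{1}{4}}\right) = 3 \left(- \frac{4}{3} - 12\right) = 3 \left(- \frac{40}{3}\right) = -40$)
$v{\left(Q \right)} = 40 + Q^{3}$ ($v{\left(Q \right)} = Q Q Q - -40 = Q^{2} Q + 40 = Q^{3} + 40 = 40 + Q^{3}$)
$W{\left(t,h \right)} = \frac{1}{-85 + h}$ ($W{\left(t,h \right)} = \frac{1}{h + \left(40 + \left(-5\right)^{3}\right)} = \frac{1}{h + \left(40 - 125\right)} = \frac{1}{h - 85} = \frac{1}{-85 + h}$)
$\sqrt{-9273 + W{\left(114,-154 \right)}} = \sqrt{-9273 + \frac{1}{-85 - 154}} = \sqrt{-9273 + \frac{1}{-239}} = \sqrt{-9273 - \frac{1}{239}} = \sqrt{- \frac{2216248}{239}} = \frac{2 i \sqrt{132420818}}{239}$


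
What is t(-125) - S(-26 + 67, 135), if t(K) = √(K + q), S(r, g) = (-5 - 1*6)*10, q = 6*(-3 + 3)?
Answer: 110 + 5*I*√5 ≈ 110.0 + 11.18*I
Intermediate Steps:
q = 0 (q = 6*0 = 0)
S(r, g) = -110 (S(r, g) = (-5 - 6)*10 = -11*10 = -110)
t(K) = √K (t(K) = √(K + 0) = √K)
t(-125) - S(-26 + 67, 135) = √(-125) - 1*(-110) = 5*I*√5 + 110 = 110 + 5*I*√5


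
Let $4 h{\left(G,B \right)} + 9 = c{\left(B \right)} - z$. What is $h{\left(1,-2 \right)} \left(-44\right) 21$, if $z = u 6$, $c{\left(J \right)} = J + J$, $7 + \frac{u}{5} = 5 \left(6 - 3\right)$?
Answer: $58443$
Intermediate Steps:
$u = 40$ ($u = -35 + 5 \cdot 5 \left(6 - 3\right) = -35 + 5 \cdot 5 \cdot 3 = -35 + 5 \cdot 15 = -35 + 75 = 40$)
$c{\left(J \right)} = 2 J$
$z = 240$ ($z = 40 \cdot 6 = 240$)
$h{\left(G,B \right)} = - \frac{249}{4} + \frac{B}{2}$ ($h{\left(G,B \right)} = - \frac{9}{4} + \frac{2 B - 240}{4} = - \frac{9}{4} + \frac{-240 + 2 B}{4} = - \frac{9}{4} + \left(-60 + \frac{B}{2}\right) = - \frac{249}{4} + \frac{B}{2}$)
$h{\left(1,-2 \right)} \left(-44\right) 21 = \left(- \frac{249}{4} + \frac{1}{2} \left(-2\right)\right) \left(-44\right) 21 = \left(- \frac{249}{4} - 1\right) \left(-44\right) 21 = \left(- \frac{253}{4}\right) \left(-44\right) 21 = 2783 \cdot 21 = 58443$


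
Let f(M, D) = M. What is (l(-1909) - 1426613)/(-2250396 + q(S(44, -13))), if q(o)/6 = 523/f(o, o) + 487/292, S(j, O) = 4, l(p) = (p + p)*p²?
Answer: 1015816277383/164220909 ≈ 6185.7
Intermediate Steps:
l(p) = 2*p³ (l(p) = (2*p)*p² = 2*p³)
q(o) = 1461/146 + 3138/o (q(o) = 6*(523/o + 487/292) = 6*(487/292 + 523/o) = 1461/146 + 3138/o)
(l(-1909) - 1426613)/(-2250396 + q(S(44, -13))) = (2*(-1909)³ - 1426613)/(-2250396 + (1461/146 + 3138/4)) = (2*(-6956932429) - 1426613)/(-2250396 + (1461/146 + 3138*(¼))) = (-13913864858 - 1426613)/(-2250396 + (1461/146 + 1569/2)) = -13915291471/(-2250396 + 57999/73) = -13915291471/(-164220909/73) = -13915291471*(-73/164220909) = 1015816277383/164220909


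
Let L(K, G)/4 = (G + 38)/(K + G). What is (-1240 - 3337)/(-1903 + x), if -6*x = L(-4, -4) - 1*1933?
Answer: 4577/1578 ≈ 2.9005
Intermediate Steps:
L(K, G) = 4*(38 + G)/(G + K) (L(K, G) = 4*((G + 38)/(K + G)) = 4*((38 + G)/(G + K)) = 4*(38 + G)/(G + K))
x = 325 (x = -(4*(38 - 4)/(-4 - 4) - 1*1933)/6 = -(4*34/(-8) - 1933)/6 = -(4*(-1/8)*34 - 1933)/6 = -(-17 - 1933)/6 = -1/6*(-1950) = 325)
(-1240 - 3337)/(-1903 + x) = (-1240 - 3337)/(-1903 + 325) = -4577/(-1578) = -4577*(-1/1578) = 4577/1578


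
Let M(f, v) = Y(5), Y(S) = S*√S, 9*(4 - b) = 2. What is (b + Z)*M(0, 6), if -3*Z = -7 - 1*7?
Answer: 380*√5/9 ≈ 94.412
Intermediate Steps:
b = 34/9 (b = 4 - ⅑*2 = 4 - 2/9 = 34/9 ≈ 3.7778)
Z = 14/3 (Z = -(-7 - 1*7)/3 = -(-7 - 7)/3 = -⅓*(-14) = 14/3 ≈ 4.6667)
Y(S) = S^(3/2)
M(f, v) = 5*√5 (M(f, v) = 5^(3/2) = 5*√5)
(b + Z)*M(0, 6) = (34/9 + 14/3)*(5*√5) = 76*(5*√5)/9 = 380*√5/9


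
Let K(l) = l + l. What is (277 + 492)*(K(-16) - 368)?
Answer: -307600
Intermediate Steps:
K(l) = 2*l
(277 + 492)*(K(-16) - 368) = (277 + 492)*(2*(-16) - 368) = 769*(-32 - 368) = 769*(-400) = -307600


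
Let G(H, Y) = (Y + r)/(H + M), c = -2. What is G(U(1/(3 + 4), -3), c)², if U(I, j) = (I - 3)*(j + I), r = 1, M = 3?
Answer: 2401/299209 ≈ 0.0080245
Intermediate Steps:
U(I, j) = (-3 + I)*(I + j)
G(H, Y) = (1 + Y)/(3 + H) (G(H, Y) = (Y + 1)/(H + 3) = (1 + Y)/(3 + H))
G(U(1/(3 + 4), -3), c)² = ((1 - 2)/(3 + ((1/(3 + 4))² - 3/(3 + 4) - 3*(-3) - 3/(3 + 4))))² = (-1/(3 + ((1/7)² - 3/7 + 9 - 3/7)))² = (-1/(3 + ((⅐)² - 3*⅐ + 9 + (⅐)*(-3))))² = (-1/(3 + (1/49 - 3/7 + 9 - 3/7)))² = (-1/(3 + 400/49))² = (-1/(547/49))² = ((49/547)*(-1))² = (-49/547)² = 2401/299209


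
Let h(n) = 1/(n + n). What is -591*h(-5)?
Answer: 591/10 ≈ 59.100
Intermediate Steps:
h(n) = 1/(2*n)
-591*h(-5) = -591/(2*(-5)) = -591*(-1)/(2*5) = -591*(-⅒) = 591/10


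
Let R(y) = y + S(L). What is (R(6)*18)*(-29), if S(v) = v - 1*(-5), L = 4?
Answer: -7830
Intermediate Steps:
S(v) = 5 + v (S(v) = v + 5 = 5 + v)
R(y) = 9 + y (R(y) = y + (5 + 4) = y + 9 = 9 + y)
(R(6)*18)*(-29) = ((9 + 6)*18)*(-29) = (15*18)*(-29) = 270*(-29) = -7830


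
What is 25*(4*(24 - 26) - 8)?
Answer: -400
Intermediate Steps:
25*(4*(24 - 26) - 8) = 25*(4*(-2) - 8) = 25*(-8 - 8) = 25*(-16) = -400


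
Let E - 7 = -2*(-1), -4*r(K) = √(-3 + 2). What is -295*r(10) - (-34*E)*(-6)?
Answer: -1836 + 295*I/4 ≈ -1836.0 + 73.75*I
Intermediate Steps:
r(K) = -I/4 (r(K) = -√(-3 + 2)/4 = -I/4)
E = 9 (E = 7 - 2*(-1) = 7 + 2 = 9)
-295*r(10) - (-34*E)*(-6) = -(-295)*I/4 - (-34*9)*(-6) = 295*I/4 - (-306)*(-6) = 295*I/4 - 1*1836 = 295*I/4 - 1836 = -1836 + 295*I/4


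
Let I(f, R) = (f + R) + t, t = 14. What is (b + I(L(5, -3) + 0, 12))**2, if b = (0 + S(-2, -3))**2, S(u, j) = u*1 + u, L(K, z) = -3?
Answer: 1521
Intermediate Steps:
S(u, j) = 2*u (S(u, j) = u + u = 2*u)
I(f, R) = 14 + R + f (I(f, R) = (f + R) + 14 = (R + f) + 14 = 14 + R + f)
b = 16 (b = (0 + 2*(-2))**2 = (0 - 4)**2 = (-4)**2 = 16)
(b + I(L(5, -3) + 0, 12))**2 = (16 + (14 + 12 + (-3 + 0)))**2 = (16 + (14 + 12 - 3))**2 = (16 + 23)**2 = 39**2 = 1521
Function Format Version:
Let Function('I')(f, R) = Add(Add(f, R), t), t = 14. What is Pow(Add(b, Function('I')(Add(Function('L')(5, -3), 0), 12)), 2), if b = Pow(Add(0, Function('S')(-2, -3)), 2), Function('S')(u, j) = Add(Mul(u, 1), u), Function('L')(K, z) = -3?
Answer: 1521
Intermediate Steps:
Function('S')(u, j) = Mul(2, u) (Function('S')(u, j) = Add(u, u) = Mul(2, u))
Function('I')(f, R) = Add(14, R, f) (Function('I')(f, R) = Add(Add(f, R), 14) = Add(Add(R, f), 14) = Add(14, R, f))
b = 16 (b = Pow(Add(0, Mul(2, -2)), 2) = Pow(Add(0, -4), 2) = Pow(-4, 2) = 16)
Pow(Add(b, Function('I')(Add(Function('L')(5, -3), 0), 12)), 2) = Pow(Add(16, Add(14, 12, Add(-3, 0))), 2) = Pow(Add(16, Add(14, 12, -3)), 2) = Pow(Add(16, 23), 2) = Pow(39, 2) = 1521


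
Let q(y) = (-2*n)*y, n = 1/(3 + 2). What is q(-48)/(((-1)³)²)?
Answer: 96/5 ≈ 19.200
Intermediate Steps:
n = ⅕ (n = 1/5 = ⅕ ≈ 0.20000)
q(y) = -2*y/5 (q(y) = (-2*⅕)*y = -2*y/5)
q(-48)/(((-1)³)²) = (-⅖*(-48))/(((-1)³)²) = 96/(5*((-1)²)) = (96/5)/1 = (96/5)*1 = 96/5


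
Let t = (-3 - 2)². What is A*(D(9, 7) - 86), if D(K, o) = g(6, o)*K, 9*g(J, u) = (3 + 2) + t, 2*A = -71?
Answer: 1988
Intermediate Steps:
A = -71/2 (A = (½)*(-71) = -71/2 ≈ -35.500)
t = 25 (t = (-5)² = 25)
g(J, u) = 10/3 (g(J, u) = ((3 + 2) + 25)/9 = (5 + 25)/9 = (⅑)*30 = 10/3)
D(K, o) = 10*K/3
A*(D(9, 7) - 86) = -71*((10/3)*9 - 86)/2 = -71*(30 - 86)/2 = -71/2*(-56) = 1988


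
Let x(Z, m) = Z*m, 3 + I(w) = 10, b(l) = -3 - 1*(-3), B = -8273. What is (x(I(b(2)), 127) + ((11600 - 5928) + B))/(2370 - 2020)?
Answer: -856/175 ≈ -4.8914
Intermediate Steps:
b(l) = 0 (b(l) = -3 + 3 = 0)
I(w) = 7 (I(w) = -3 + 10 = 7)
(x(I(b(2)), 127) + ((11600 - 5928) + B))/(2370 - 2020) = (7*127 + ((11600 - 5928) - 8273))/(2370 - 2020) = (889 + (5672 - 8273))/350 = (889 - 2601)*(1/350) = -1712*1/350 = -856/175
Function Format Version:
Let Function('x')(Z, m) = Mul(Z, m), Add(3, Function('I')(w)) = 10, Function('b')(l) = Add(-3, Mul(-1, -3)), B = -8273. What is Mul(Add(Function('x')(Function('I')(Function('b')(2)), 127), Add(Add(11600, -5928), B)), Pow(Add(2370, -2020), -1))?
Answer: Rational(-856, 175) ≈ -4.8914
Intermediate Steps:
Function('b')(l) = 0 (Function('b')(l) = Add(-3, 3) = 0)
Function('I')(w) = 7 (Function('I')(w) = Add(-3, 10) = 7)
Mul(Add(Function('x')(Function('I')(Function('b')(2)), 127), Add(Add(11600, -5928), B)), Pow(Add(2370, -2020), -1)) = Mul(Add(Mul(7, 127), Add(Add(11600, -5928), -8273)), Pow(Add(2370, -2020), -1)) = Mul(Add(889, Add(5672, -8273)), Pow(350, -1)) = Mul(Add(889, -2601), Rational(1, 350)) = Mul(-1712, Rational(1, 350)) = Rational(-856, 175)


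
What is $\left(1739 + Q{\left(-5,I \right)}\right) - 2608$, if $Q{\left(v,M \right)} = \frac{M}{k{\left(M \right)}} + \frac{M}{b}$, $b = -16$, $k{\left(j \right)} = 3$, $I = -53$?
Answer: $- \frac{42401}{48} \approx -883.35$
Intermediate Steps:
$Q{\left(v,M \right)} = \frac{13 M}{48}$ ($Q{\left(v,M \right)} = \frac{M}{3} + \frac{M}{-16} = M \frac{1}{3} + M \left(- \frac{1}{16}\right) = \frac{M}{3} - \frac{M}{16} = \frac{13 M}{48}$)
$\left(1739 + Q{\left(-5,I \right)}\right) - 2608 = \left(1739 + \frac{13}{48} \left(-53\right)\right) - 2608 = \left(1739 - \frac{689}{48}\right) - 2608 = \frac{82783}{48} - 2608 = - \frac{42401}{48}$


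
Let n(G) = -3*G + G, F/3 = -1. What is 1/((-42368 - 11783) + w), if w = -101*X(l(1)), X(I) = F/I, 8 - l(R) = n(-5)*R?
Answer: -2/108605 ≈ -1.8415e-5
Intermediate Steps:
F = -3 (F = 3*(-1) = -3)
n(G) = -2*G
l(R) = 8 - 10*R (l(R) = 8 - (-2*(-5))*R = 8 - 10*R)
X(I) = -3/I
w = -303/2 (w = -(-303)/(8 - 10*1) = -(-303)/(8 - 10) = -(-303)/(-2) = -(-303)*(-1)/2 = -101*3/2 = -303/2 ≈ -151.50)
1/((-42368 - 11783) + w) = 1/((-42368 - 11783) - 303/2) = 1/(-54151 - 303/2) = 1/(-108605/2) = -2/108605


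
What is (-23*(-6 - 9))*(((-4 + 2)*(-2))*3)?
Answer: 4140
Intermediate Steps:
(-23*(-6 - 9))*(((-4 + 2)*(-2))*3) = (-23*(-15))*(-2*(-2)*3) = 345*(4*3) = 345*12 = 4140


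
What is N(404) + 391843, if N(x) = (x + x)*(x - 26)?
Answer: 697267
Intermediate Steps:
N(x) = 2*x*(-26 + x) (N(x) = (2*x)*(-26 + x) = 2*x*(-26 + x))
N(404) + 391843 = 2*404*(-26 + 404) + 391843 = 2*404*378 + 391843 = 305424 + 391843 = 697267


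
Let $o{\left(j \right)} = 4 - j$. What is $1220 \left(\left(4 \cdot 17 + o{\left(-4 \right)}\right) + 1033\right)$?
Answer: $1352980$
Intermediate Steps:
$1220 \left(\left(4 \cdot 17 + o{\left(-4 \right)}\right) + 1033\right) = 1220 \left(\left(4 \cdot 17 + \left(4 - -4\right)\right) + 1033\right) = 1220 \left(\left(68 + \left(4 + 4\right)\right) + 1033\right) = 1220 \left(\left(68 + 8\right) + 1033\right) = 1220 \left(76 + 1033\right) = 1220 \cdot 1109 = 1352980$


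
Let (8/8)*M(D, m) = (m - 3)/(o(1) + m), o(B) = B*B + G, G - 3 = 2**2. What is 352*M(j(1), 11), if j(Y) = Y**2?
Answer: 2816/19 ≈ 148.21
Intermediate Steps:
G = 7 (G = 3 + 2**2 = 3 + 4 = 7)
o(B) = 7 + B**2 (o(B) = B*B + 7 = B**2 + 7 = 7 + B**2)
M(D, m) = (-3 + m)/(8 + m) (M(D, m) = (m - 3)/((7 + 1**2) + m) = (-3 + m)/((7 + 1) + m) = (-3 + m)/(8 + m))
352*M(j(1), 11) = 352*((-3 + 11)/(8 + 11)) = 352*(8/19) = 2816/19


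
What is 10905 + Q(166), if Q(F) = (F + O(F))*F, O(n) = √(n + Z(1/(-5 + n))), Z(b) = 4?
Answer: 38461 + 166*√170 ≈ 40625.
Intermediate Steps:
O(n) = √(4 + n) (O(n) = √(n + 4) = √(4 + n))
Q(F) = F*(F + √(4 + F)) (Q(F) = (F + √(4 + F))*F = F*(F + √(4 + F)))
10905 + Q(166) = 10905 + 166*(166 + √(4 + 166)) = 10905 + 166*(166 + √170) = 10905 + (27556 + 166*√170) = 38461 + 166*√170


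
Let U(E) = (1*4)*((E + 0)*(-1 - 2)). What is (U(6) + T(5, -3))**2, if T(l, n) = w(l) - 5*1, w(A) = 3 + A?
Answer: 4761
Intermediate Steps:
T(l, n) = -2 + l (T(l, n) = (3 + l) - 5*1 = (3 + l) - 5 = -2 + l)
U(E) = -12*E (U(E) = 4*(E*(-3)) = 4*(-3*E) = -12*E)
(U(6) + T(5, -3))**2 = (-12*6 + (-2 + 5))**2 = (-72 + 3)**2 = (-69)**2 = 4761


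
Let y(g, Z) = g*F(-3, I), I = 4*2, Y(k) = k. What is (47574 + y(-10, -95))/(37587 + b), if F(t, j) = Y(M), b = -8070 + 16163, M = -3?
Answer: 11901/11420 ≈ 1.0421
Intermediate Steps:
b = 8093
I = 8
F(t, j) = -3
y(g, Z) = -3*g (y(g, Z) = g*(-3) = -3*g)
(47574 + y(-10, -95))/(37587 + b) = (47574 - 3*(-10))/(37587 + 8093) = (47574 + 30)/45680 = 47604*(1/45680) = 11901/11420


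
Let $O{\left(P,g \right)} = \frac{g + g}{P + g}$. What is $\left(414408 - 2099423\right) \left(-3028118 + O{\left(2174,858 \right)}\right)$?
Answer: $\frac{3867636859970225}{758} \approx 5.1024 \cdot 10^{12}$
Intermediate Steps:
$O{\left(P,g \right)} = \frac{2 g}{P + g}$
$\left(414408 - 2099423\right) \left(-3028118 + O{\left(2174,858 \right)}\right) = \left(414408 - 2099423\right) \left(-3028118 + 2 \cdot 858 \frac{1}{2174 + 858}\right) = - 1685015 \left(-3028118 + 2 \cdot 858 \cdot \frac{1}{3032}\right) = - 1685015 \left(-3028118 + \frac{429}{758}\right) = \left(-1685015\right) \left(- \frac{2295313015}{758}\right) = \frac{3867636859970225}{758}$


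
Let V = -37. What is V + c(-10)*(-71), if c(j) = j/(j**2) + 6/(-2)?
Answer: 1831/10 ≈ 183.10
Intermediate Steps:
c(j) = -3 + 1/j (c(j) = j/j**2 + 6*(-1/2) = 1/j - 3 = -3 + 1/j)
V + c(-10)*(-71) = -37 + (-3 + 1/(-10))*(-71) = -37 + (-3 - 1/10)*(-71) = -37 - 31/10*(-71) = -37 + 2201/10 = 1831/10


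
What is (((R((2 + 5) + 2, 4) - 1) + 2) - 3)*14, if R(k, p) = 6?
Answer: 56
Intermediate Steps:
(((R((2 + 5) + 2, 4) - 1) + 2) - 3)*14 = (((6 - 1) + 2) - 3)*14 = ((5 + 2) - 3)*14 = (7 - 3)*14 = 4*14 = 56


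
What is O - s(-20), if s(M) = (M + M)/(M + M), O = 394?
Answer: 393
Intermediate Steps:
s(M) = 1 (s(M) = (2*M)/((2*M)) = (2*M)*(1/(2*M)) = 1)
O - s(-20) = 394 - 1*1 = 394 - 1 = 393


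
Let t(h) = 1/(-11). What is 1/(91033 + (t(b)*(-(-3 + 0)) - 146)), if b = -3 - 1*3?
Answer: 11/999754 ≈ 1.1003e-5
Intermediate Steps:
b = -6 (b = -3 - 3 = -6)
t(h) = -1/11
1/(91033 + (t(b)*(-(-3 + 0)) - 146)) = 1/(91033 + (-(-1)*(-3 + 0)/11 - 146)) = 1/(91033 + (-(-1)*(-3)/11 - 146)) = 1/(91033 + (-1/11*3 - 146)) = 1/(91033 + (-3/11 - 146)) = 1/(91033 - 1609/11) = 1/(999754/11) = 11/999754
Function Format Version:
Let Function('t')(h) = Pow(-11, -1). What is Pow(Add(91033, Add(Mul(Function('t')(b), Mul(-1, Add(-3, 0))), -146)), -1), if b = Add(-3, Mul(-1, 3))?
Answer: Rational(11, 999754) ≈ 1.1003e-5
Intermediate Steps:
b = -6 (b = Add(-3, -3) = -6)
Function('t')(h) = Rational(-1, 11)
Pow(Add(91033, Add(Mul(Function('t')(b), Mul(-1, Add(-3, 0))), -146)), -1) = Pow(Add(91033, Add(Mul(Rational(-1, 11), Mul(-1, Add(-3, 0))), -146)), -1) = Pow(Add(91033, Add(Mul(Rational(-1, 11), Mul(-1, -3)), -146)), -1) = Pow(Add(91033, Add(Mul(Rational(-1, 11), 3), -146)), -1) = Pow(Add(91033, Add(Rational(-3, 11), -146)), -1) = Pow(Add(91033, Rational(-1609, 11)), -1) = Pow(Rational(999754, 11), -1) = Rational(11, 999754)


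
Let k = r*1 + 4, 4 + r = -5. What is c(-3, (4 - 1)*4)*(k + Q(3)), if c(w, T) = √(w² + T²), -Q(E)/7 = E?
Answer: -78*√17 ≈ -321.60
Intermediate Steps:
r = -9 (r = -4 - 5 = -9)
Q(E) = -7*E
k = -5 (k = -9*1 + 4 = -9 + 4 = -5)
c(w, T) = √(T² + w²)
c(-3, (4 - 1)*4)*(k + Q(3)) = √(((4 - 1)*4)² + (-3)²)*(-5 - 7*3) = √((3*4)² + 9)*(-5 - 21) = √(12² + 9)*(-26) = √(144 + 9)*(-26) = √153*(-26) = (3*√17)*(-26) = -78*√17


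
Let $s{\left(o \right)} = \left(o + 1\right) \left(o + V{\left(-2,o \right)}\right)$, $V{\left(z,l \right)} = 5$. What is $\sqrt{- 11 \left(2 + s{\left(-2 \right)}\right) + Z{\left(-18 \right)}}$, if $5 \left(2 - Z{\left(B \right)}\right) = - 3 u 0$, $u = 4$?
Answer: $\sqrt{13} \approx 3.6056$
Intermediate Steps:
$Z{\left(B \right)} = 2$ ($Z{\left(B \right)} = 2 - \frac{\left(-3\right) 4 \cdot 0}{5} = 2 - \frac{\left(-12\right) 0}{5} = 2 - 0 = 2 + 0 = 2$)
$s{\left(o \right)} = \left(1 + o\right) \left(5 + o\right)$ ($s{\left(o \right)} = \left(o + 1\right) \left(o + 5\right) = \left(1 + o\right) \left(5 + o\right)$)
$\sqrt{- 11 \left(2 + s{\left(-2 \right)}\right) + Z{\left(-18 \right)}} = \sqrt{- 11 \left(2 + \left(5 + \left(-2\right)^{2} + 6 \left(-2\right)\right)\right) + 2} = \sqrt{- 11 \left(2 + \left(5 + 4 - 12\right)\right) + 2} = \sqrt{- 11 \left(2 - 3\right) + 2} = \sqrt{\left(-11\right) \left(-1\right) + 2} = \sqrt{11 + 2} = \sqrt{13}$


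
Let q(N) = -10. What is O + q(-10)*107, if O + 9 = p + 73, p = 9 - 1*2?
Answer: -999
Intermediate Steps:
p = 7 (p = 9 - 2 = 7)
O = 71 (O = -9 + (7 + 73) = -9 + 80 = 71)
O + q(-10)*107 = 71 - 10*107 = 71 - 1070 = -999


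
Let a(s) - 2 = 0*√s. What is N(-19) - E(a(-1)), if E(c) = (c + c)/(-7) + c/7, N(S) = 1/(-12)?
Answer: 17/84 ≈ 0.20238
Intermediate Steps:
a(s) = 2 (a(s) = 2 + 0*√s = 2 + 0 = 2)
N(S) = -1/12
E(c) = -c/7 (E(c) = (2*c)*(-⅐) + c*(⅐) = -2*c/7 + c/7 = -c/7)
N(-19) - E(a(-1)) = -1/12 - (-1)*2/7 = -1/12 - 1*(-2/7) = -1/12 + 2/7 = 17/84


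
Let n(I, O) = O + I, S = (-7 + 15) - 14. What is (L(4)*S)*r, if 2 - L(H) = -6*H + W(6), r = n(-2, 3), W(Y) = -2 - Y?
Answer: -204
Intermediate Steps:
S = -6 (S = 8 - 14 = -6)
n(I, O) = I + O
r = 1 (r = -2 + 3 = 1)
L(H) = 10 + 6*H (L(H) = 2 - (-6*H + (-2 - 1*6)) = 2 - (-6*H + (-2 - 6)) = 2 - (-6*H - 8) = 2 - (-8 - 6*H) = 2 + (8 + 6*H) = 10 + 6*H)
(L(4)*S)*r = ((10 + 6*4)*(-6))*1 = ((10 + 24)*(-6))*1 = (34*(-6))*1 = -204*1 = -204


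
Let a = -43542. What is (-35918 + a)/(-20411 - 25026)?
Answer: 79460/45437 ≈ 1.7488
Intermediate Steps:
(-35918 + a)/(-20411 - 25026) = (-35918 - 43542)/(-20411 - 25026) = -79460/(-45437) = -79460*(-1/45437) = 79460/45437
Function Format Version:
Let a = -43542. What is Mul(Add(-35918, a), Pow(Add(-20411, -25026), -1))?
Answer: Rational(79460, 45437) ≈ 1.7488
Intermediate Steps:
Mul(Add(-35918, a), Pow(Add(-20411, -25026), -1)) = Mul(Add(-35918, -43542), Pow(Add(-20411, -25026), -1)) = Mul(-79460, Pow(-45437, -1)) = Mul(-79460, Rational(-1, 45437)) = Rational(79460, 45437)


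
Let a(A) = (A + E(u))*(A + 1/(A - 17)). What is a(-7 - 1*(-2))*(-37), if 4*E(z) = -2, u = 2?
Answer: -4107/4 ≈ -1026.8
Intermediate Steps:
E(z) = -½ (E(z) = (¼)*(-2) = -½)
a(A) = (-½ + A)*(A + 1/(-17 + A)) (a(A) = (A - ½)*(A + 1/(A - 17)) = (-½ + A)*(A + 1/(-17 + A)))
a(-7 - 1*(-2))*(-37) = ((-1 - 35*(-7 - 1*(-2))² + 2*(-7 - 1*(-2))³ + 19*(-7 - 1*(-2)))/(2*(-17 + (-7 - 1*(-2)))))*(-37) = ((-1 - 35*(-7 + 2)² + 2*(-7 + 2)³ + 19*(-7 + 2))/(2*(-17 + (-7 + 2))))*(-37) = ((-1 - 35*(-5)² + 2*(-5)³ + 19*(-5))/(2*(-17 - 5)))*(-37) = ((½)*(-1 - 35*25 + 2*(-125) - 95)/(-22))*(-37) = ((½)*(-1/22)*(-1 - 875 - 250 - 95))*(-37) = ((½)*(-1/22)*(-1221))*(-37) = (111/4)*(-37) = -4107/4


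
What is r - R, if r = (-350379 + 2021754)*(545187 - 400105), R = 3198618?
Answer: 242483229132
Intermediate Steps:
r = 242486427750 (r = 1671375*145082 = 242486427750)
r - R = 242486427750 - 1*3198618 = 242486427750 - 3198618 = 242483229132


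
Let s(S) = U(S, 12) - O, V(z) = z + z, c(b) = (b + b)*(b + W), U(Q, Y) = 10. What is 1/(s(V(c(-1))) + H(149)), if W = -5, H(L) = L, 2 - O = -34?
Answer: 1/123 ≈ 0.0081301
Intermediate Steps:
O = 36 (O = 2 - 1*(-34) = 2 + 34 = 36)
c(b) = 2*b*(-5 + b) (c(b) = (b + b)*(b - 5) = (2*b)*(-5 + b) = 2*b*(-5 + b))
V(z) = 2*z
s(S) = -26 (s(S) = 10 - 1*36 = 10 - 36 = -26)
1/(s(V(c(-1))) + H(149)) = 1/(-26 + 149) = 1/123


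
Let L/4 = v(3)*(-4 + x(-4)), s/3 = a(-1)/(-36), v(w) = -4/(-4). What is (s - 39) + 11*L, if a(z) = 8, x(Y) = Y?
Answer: -1175/3 ≈ -391.67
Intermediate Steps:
v(w) = 1 (v(w) = -4*(-1/4) = 1)
s = -2/3 (s = 3*(8/(-36)) = 3*(8*(-1/36)) = 3*(-2/9) = -2/3 ≈ -0.66667)
L = -32 (L = 4*(1*(-4 - 4)) = 4*(1*(-8)) = 4*(-8) = -32)
(s - 39) + 11*L = (-2/3 - 39) + 11*(-32) = -119/3 - 352 = -1175/3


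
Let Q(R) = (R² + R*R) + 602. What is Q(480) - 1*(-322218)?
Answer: 783620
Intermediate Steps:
Q(R) = 602 + 2*R² (Q(R) = (R² + R²) + 602 = 2*R² + 602 = 602 + 2*R²)
Q(480) - 1*(-322218) = (602 + 2*480²) - 1*(-322218) = (602 + 2*230400) + 322218 = (602 + 460800) + 322218 = 461402 + 322218 = 783620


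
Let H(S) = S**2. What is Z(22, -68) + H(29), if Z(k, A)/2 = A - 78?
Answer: 549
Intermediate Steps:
Z(k, A) = -156 + 2*A (Z(k, A) = 2*(A - 78) = 2*(-78 + A) = -156 + 2*A)
Z(22, -68) + H(29) = (-156 + 2*(-68)) + 29**2 = (-156 - 136) + 841 = -292 + 841 = 549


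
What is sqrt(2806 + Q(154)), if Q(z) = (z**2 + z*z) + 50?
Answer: 4*sqrt(3143) ≈ 224.25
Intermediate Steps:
Q(z) = 50 + 2*z**2 (Q(z) = (z**2 + z**2) + 50 = 2*z**2 + 50 = 50 + 2*z**2)
sqrt(2806 + Q(154)) = sqrt(2806 + (50 + 2*154**2)) = sqrt(2806 + (50 + 2*23716)) = sqrt(2806 + (50 + 47432)) = sqrt(2806 + 47482) = sqrt(50288) = 4*sqrt(3143)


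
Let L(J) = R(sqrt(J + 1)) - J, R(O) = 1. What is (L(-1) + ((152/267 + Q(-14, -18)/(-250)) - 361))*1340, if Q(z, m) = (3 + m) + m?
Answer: -3204802826/6675 ≈ -4.8012e+5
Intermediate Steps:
Q(z, m) = 3 + 2*m
L(J) = 1 - J
(L(-1) + ((152/267 + Q(-14, -18)/(-250)) - 361))*1340 = ((1 - 1*(-1)) + ((152/267 + (3 + 2*(-18))/(-250)) - 361))*1340 = ((1 + 1) + ((152*(1/267) + (3 - 36)*(-1/250)) - 361))*1340 = (2 + ((152/267 - 33*(-1/250)) - 361))*1340 = (2 + ((152/267 + 33/250) - 361))*1340 = (2 + (46811/66750 - 361))*1340 = (2 - 24049939/66750)*1340 = -23916439/66750*1340 = -3204802826/6675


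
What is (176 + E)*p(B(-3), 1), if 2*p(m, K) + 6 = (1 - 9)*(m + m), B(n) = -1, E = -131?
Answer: 225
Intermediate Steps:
p(m, K) = -3 - 8*m (p(m, K) = -3 + ((1 - 9)*(m + m))/2 = -3 + (-16*m)/2 = -3 - 8*m)
(176 + E)*p(B(-3), 1) = (176 - 131)*(-3 - 8*(-1)) = 45*(-3 + 8) = 45*5 = 225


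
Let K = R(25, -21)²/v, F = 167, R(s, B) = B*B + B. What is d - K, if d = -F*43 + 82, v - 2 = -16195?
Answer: -114777707/16193 ≈ -7088.1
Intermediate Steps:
R(s, B) = B + B² (R(s, B) = B² + B = B + B²)
v = -16193 (v = 2 - 16195 = -16193)
K = -176400/16193 (K = (-21*(1 - 21))²/(-16193) = (-21*(-20))²*(-1/16193) = 420²*(-1/16193) = 176400*(-1/16193) = -176400/16193 ≈ -10.894)
d = -7099 (d = -1*167*43 + 82 = -167*43 + 82 = -7181 + 82 = -7099)
d - K = -7099 - 1*(-176400/16193) = -7099 + 176400/16193 = -114777707/16193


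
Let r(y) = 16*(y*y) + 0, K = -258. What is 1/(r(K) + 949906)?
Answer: 1/2014930 ≈ 4.9629e-7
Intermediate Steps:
r(y) = 16*y² (r(y) = 16*y² + 0 = 16*y²)
1/(r(K) + 949906) = 1/(16*(-258)² + 949906) = 1/(16*66564 + 949906) = 1/(1065024 + 949906) = 1/2014930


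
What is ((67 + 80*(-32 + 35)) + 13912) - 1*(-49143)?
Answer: 63362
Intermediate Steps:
((67 + 80*(-32 + 35)) + 13912) - 1*(-49143) = ((67 + 80*3) + 13912) + 49143 = ((67 + 240) + 13912) + 49143 = (307 + 13912) + 49143 = 14219 + 49143 = 63362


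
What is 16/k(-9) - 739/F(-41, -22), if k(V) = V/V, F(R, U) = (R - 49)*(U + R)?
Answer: 89981/5670 ≈ 15.870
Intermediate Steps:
F(R, U) = (-49 + R)*(R + U)
k(V) = 1
16/k(-9) - 739/F(-41, -22) = 16/1 - 739/((-41)² - 49*(-41) - 49*(-22) - 41*(-22)) = 16*1 - 739/(1681 + 2009 + 1078 + 902) = 16 - 739/5670 = 89981/5670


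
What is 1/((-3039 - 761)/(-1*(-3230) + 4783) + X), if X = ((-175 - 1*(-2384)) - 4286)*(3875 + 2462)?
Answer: -8013/105466701137 ≈ -7.5977e-8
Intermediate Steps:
X = -13161949 (X = ((-175 + 2384) - 4286)*6337 = (2209 - 4286)*6337 = -2077*6337 = -13161949)
1/((-3039 - 761)/(-1*(-3230) + 4783) + X) = 1/((-3039 - 761)/(-1*(-3230) + 4783) - 13161949) = 1/(-3800/(3230 + 4783) - 13161949) = 1/(-3800/8013 - 13161949) = 1/(-105466701137/8013) = -8013/105466701137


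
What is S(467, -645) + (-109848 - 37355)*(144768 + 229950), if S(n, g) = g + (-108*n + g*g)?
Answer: -55159248810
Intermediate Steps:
S(n, g) = g + g² - 108*n (S(n, g) = g + (-108*n + g²) = g + (g² - 108*n) = g + g² - 108*n)
S(467, -645) + (-109848 - 37355)*(144768 + 229950) = (-645 + (-645)² - 108*467) + (-109848 - 37355)*(144768 + 229950) = (-645 + 416025 - 50436) - 147203*374718 = 364944 - 55159613754 = -55159248810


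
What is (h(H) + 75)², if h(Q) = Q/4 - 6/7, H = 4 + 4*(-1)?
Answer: 269361/49 ≈ 5497.2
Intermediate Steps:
H = 0 (H = 4 - 4 = 0)
h(Q) = -6/7 + Q/4 (h(Q) = Q*(¼) - 6*⅐ = Q/4 - 6/7 = -6/7 + Q/4)
(h(H) + 75)² = ((-6/7 + (¼)*0) + 75)² = ((-6/7 + 0) + 75)² = (-6/7 + 75)² = (519/7)² = 269361/49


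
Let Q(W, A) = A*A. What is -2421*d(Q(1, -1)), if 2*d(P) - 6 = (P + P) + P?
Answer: -21789/2 ≈ -10895.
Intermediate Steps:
Q(W, A) = A²
d(P) = 3 + 3*P/2 (d(P) = 3 + ((P + P) + P)/2 = 3 + (2*P + P)/2 = 3 + (3*P)/2 = 3 + 3*P/2)
-2421*d(Q(1, -1)) = -2421*(3 + (3/2)*(-1)²) = -2421*(3 + (3/2)*1) = -2421*(3 + 3/2) = -2421*9/2 = -21789/2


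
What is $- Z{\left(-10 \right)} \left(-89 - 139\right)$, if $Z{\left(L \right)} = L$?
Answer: $-2280$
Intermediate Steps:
$- Z{\left(-10 \right)} \left(-89 - 139\right) = - \left(-10\right) \left(-89 - 139\right) = - \left(-10\right) \left(-228\right) = \left(-1\right) 2280 = -2280$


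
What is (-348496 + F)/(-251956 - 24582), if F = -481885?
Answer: 830381/276538 ≈ 3.0028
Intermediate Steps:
(-348496 + F)/(-251956 - 24582) = (-348496 - 481885)/(-251956 - 24582) = -830381/(-276538) = -830381*(-1/276538) = 830381/276538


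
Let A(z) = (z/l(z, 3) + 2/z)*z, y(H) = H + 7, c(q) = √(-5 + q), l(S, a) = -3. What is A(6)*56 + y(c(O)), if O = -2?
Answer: -553 + I*√7 ≈ -553.0 + 2.6458*I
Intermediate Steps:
y(H) = 7 + H
A(z) = z*(2/z - z/3) (A(z) = (z/(-3) + 2/z)*z = (z*(-⅓) + 2/z)*z = (-z/3 + 2/z)*z = (2/z - z/3)*z = z*(2/z - z/3))
A(6)*56 + y(c(O)) = (2 - ⅓*6²)*56 + (7 + √(-5 - 2)) = (2 - ⅓*36)*56 + (7 + √(-7)) = (2 - 12)*56 + (7 + I*√7) = -10*56 + (7 + I*√7) = -560 + (7 + I*√7) = -553 + I*√7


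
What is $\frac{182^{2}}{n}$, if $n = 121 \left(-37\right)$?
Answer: $- \frac{33124}{4477} \approx -7.3987$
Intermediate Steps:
$n = -4477$
$\frac{182^{2}}{n} = \frac{182^{2}}{-4477} = 33124 \left(- \frac{1}{4477}\right) = - \frac{33124}{4477}$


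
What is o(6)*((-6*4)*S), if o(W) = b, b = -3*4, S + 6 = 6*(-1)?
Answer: -3456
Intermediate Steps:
S = -12 (S = -6 + 6*(-1) = -6 - 6 = -12)
b = -12
o(W) = -12
o(6)*((-6*4)*S) = -12*(-6*4)*(-12) = -(-288)*(-12) = -12*288 = -3456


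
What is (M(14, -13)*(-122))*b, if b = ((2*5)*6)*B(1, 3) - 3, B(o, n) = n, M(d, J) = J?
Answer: 280722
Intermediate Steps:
b = 177 (b = ((2*5)*6)*3 - 3 = (10*6)*3 - 3 = 60*3 - 3 = 180 - 3 = 177)
(M(14, -13)*(-122))*b = -13*(-122)*177 = 1586*177 = 280722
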